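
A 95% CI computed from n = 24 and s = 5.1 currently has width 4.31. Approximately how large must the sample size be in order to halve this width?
n ≈ 96

CI width ∝ 1/√n
To reduce width by factor 2, need √n to grow by 2 → need 2² = 4 times as many samples.

Current: n = 24, width = 4.31
New: n = 96, width ≈ 2.07

Width reduced by factor of 4.31/2.07 = 2.08.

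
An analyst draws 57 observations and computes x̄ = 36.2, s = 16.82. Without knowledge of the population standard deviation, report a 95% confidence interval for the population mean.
(31.74, 40.66)

t-interval (σ unknown):
df = n - 1 = 56
t* = 2.003 for 95% confidence

Margin of error = t* · s/√n = 2.003 · 16.82/√57 = 4.46

CI: (31.74, 40.66)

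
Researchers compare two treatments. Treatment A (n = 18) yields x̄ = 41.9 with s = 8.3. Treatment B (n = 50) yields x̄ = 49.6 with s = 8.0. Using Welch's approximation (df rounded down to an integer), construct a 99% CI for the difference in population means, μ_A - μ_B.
(-13.93, -1.47)

Difference: x̄₁ - x̄₂ = -7.70
SE = √(s₁²/n₁ + s₂²/n₂) = √(8.3²/18 + 8.0²/50) = 2.2599
df = 29.14 → 29 (Welch–Satterthwaite, rounded down)
t* = 2.756

CI: -7.70 ± 2.756 · 2.2599 = -7.70 ± 6.23 = (-13.93, -1.47)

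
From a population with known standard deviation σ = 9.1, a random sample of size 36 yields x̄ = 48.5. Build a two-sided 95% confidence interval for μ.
(45.53, 51.47)

z-interval (σ known):
z* = 1.960 for 95% confidence

Margin of error = z* · σ/√n = 1.960 · 9.1/√36 = 2.97

CI: (48.5 - 2.97, 48.5 + 2.97) = (45.53, 51.47)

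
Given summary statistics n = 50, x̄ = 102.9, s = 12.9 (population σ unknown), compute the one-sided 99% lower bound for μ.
μ ≥ 98.51

Lower bound (one-sided):
t* = 2.405 (one-sided for 99%)
Lower bound = x̄ - t* · s/√n = 102.9 - 2.405 · 12.9/√50 = 98.51

We are 99% confident that μ ≥ 98.51.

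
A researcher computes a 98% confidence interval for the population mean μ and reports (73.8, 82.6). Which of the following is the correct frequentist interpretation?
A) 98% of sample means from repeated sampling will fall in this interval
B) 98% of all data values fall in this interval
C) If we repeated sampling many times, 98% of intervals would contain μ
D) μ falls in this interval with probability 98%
C

A) Wrong — coverage applies to intervals containing μ, not to future x̄ values.
B) Wrong — a CI is about the parameter μ, not individual data values.
C) Correct — this is the frequentist long-run coverage interpretation.
D) Wrong — μ is fixed; the randomness lives in the interval, not in μ.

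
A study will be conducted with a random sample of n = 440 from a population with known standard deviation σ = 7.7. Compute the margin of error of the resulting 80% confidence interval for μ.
Margin of error = 0.47

Margin of error = z* · σ/√n
= 1.282 · 7.7/√440
= 1.282 · 7.7/20.9762
= 0.47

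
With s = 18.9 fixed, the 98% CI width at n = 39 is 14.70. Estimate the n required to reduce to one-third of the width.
n ≈ 351

CI width ∝ 1/√n
To reduce width by factor 3, need √n to grow by 3 → need 3² = 9 times as many samples.

Current: n = 39, width = 14.70
New: n = 351, width ≈ 4.72

Width reduced by factor of 14.70/4.72 = 3.11.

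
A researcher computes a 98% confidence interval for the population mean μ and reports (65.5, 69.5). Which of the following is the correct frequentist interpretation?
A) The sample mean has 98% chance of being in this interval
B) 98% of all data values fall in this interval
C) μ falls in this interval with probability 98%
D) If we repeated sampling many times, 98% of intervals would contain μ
D

A) Wrong — x̄ is observed and sits in the interval by construction.
B) Wrong — a CI is about the parameter μ, not individual data values.
C) Wrong — μ is fixed; the randomness lives in the interval, not in μ.
D) Correct — this is the frequentist long-run coverage interpretation.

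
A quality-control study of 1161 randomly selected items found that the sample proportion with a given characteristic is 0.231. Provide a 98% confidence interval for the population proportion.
(0.202, 0.260)

Proportion CI:
SE = √(p̂(1-p̂)/n) = √(0.231 · 0.769 / 1161) = 0.01237

z* = 2.326
Margin = z* · SE = 2.326 · 0.01237 = 0.0288

CI: 0.231 ± 0.0288 = (0.202, 0.260)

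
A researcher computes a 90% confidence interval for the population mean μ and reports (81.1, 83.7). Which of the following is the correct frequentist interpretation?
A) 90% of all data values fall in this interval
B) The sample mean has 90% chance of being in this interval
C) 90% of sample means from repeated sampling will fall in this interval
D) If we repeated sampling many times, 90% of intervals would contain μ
D

A) Wrong — a CI is about the parameter μ, not individual data values.
B) Wrong — x̄ is observed and sits in the interval by construction.
C) Wrong — coverage applies to intervals containing μ, not to future x̄ values.
D) Correct — this is the frequentist long-run coverage interpretation.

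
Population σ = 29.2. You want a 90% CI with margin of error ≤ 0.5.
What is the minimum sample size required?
n ≥ 9230

For margin E ≤ 0.5:
n ≥ (z* · σ / E)²
n ≥ (1.645 · 29.2 / 0.5)²
n ≥ 9229.06

Minimum n = 9230 (rounding up)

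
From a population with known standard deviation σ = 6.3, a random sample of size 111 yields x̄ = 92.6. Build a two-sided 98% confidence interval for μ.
(91.21, 93.99)

z-interval (σ known):
z* = 2.326 for 98% confidence

Margin of error = z* · σ/√n = 2.326 · 6.3/√111 = 1.39

CI: (92.6 - 1.39, 92.6 + 1.39) = (91.21, 93.99)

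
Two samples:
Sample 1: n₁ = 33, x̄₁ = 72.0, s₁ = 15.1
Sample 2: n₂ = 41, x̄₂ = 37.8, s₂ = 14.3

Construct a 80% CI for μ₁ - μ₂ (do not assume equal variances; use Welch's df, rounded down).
(29.73, 38.67)

Difference: x̄₁ - x̄₂ = 34.20
SE = √(s₁²/n₁ + s₂²/n₂) = √(15.1²/33 + 14.3²/41) = 3.4492
df = 66.96 → 66 (Welch–Satterthwaite, rounded down)
t* = 1.295

CI: 34.20 ± 1.295 · 3.4492 = 34.20 ± 4.47 = (29.73, 38.67)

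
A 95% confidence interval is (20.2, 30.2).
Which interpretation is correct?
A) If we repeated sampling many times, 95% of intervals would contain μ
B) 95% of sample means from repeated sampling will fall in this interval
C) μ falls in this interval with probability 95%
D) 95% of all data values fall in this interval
A

A) Correct — this is the frequentist long-run coverage interpretation.
B) Wrong — coverage applies to intervals containing μ, not to future x̄ values.
C) Wrong — μ is fixed; the randomness lives in the interval, not in μ.
D) Wrong — a CI is about the parameter μ, not individual data values.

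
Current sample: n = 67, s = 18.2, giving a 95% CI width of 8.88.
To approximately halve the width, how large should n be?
n ≈ 268

CI width ∝ 1/√n
To reduce width by factor 2, need √n to grow by 2 → need 2² = 4 times as many samples.

Current: n = 67, width = 8.88
New: n = 268, width ≈ 4.38

Width reduced by factor of 8.88/4.38 = 2.03.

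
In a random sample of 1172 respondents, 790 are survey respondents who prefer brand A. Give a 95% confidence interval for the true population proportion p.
(0.647, 0.701)

Proportion CI:
p̂ = 790/1172 = 0.67406
SE = √(p̂(1-p̂)/n) = √(0.67406 · 0.32594 / 1172) = 0.01369

z* = 1.960
Margin = z* · SE = 1.960 · 0.01369 = 0.0268

CI: 0.67406 ± 0.0268 = (0.647, 0.701)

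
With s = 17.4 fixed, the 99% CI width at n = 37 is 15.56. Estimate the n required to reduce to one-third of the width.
n ≈ 333

CI width ∝ 1/√n
To reduce width by factor 3, need √n to grow by 3 → need 3² = 9 times as many samples.

Current: n = 37, width = 15.56
New: n = 333, width ≈ 4.94

Width reduced by factor of 15.56/4.94 = 3.15.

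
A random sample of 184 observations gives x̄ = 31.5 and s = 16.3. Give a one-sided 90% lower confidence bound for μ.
μ ≥ 29.95

Lower bound (one-sided):
t* = 1.286 (one-sided for 90%)
Lower bound = x̄ - t* · s/√n = 31.5 - 1.286 · 16.3/√184 = 29.95

We are 90% confident that μ ≥ 29.95.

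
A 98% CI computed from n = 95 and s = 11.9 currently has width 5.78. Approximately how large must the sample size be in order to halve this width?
n ≈ 380

CI width ∝ 1/√n
To reduce width by factor 2, need √n to grow by 2 → need 2² = 4 times as many samples.

Current: n = 95, width = 5.78
New: n = 380, width ≈ 2.85

Width reduced by factor of 5.78/2.85 = 2.03.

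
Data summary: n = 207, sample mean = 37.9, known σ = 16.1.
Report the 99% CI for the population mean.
(35.02, 40.78)

z-interval (σ known):
z* = 2.576 for 99% confidence

Margin of error = z* · σ/√n = 2.576 · 16.1/√207 = 2.88

CI: (37.9 - 2.88, 37.9 + 2.88) = (35.02, 40.78)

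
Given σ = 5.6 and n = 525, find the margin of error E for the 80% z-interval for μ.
Margin of error = 0.31

Margin of error = z* · σ/√n
= 1.282 · 5.6/√525
= 1.282 · 5.6/22.9129
= 0.31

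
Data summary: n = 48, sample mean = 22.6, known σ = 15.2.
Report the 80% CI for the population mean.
(19.79, 25.41)

z-interval (σ known):
z* = 1.282 for 80% confidence

Margin of error = z* · σ/√n = 1.282 · 15.2/√48 = 2.81

CI: (22.6 - 2.81, 22.6 + 2.81) = (19.79, 25.41)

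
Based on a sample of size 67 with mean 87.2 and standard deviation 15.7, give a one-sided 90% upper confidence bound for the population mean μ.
μ ≤ 89.68

Upper bound (one-sided):
t* = 1.295 (one-sided for 90%)
Upper bound = x̄ + t* · s/√n = 87.2 + 1.295 · 15.7/√67 = 89.68

We are 90% confident that μ ≤ 89.68.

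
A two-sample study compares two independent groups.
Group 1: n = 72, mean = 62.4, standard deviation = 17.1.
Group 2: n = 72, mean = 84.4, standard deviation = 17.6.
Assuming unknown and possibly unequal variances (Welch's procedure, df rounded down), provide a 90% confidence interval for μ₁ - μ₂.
(-26.79, -17.21)

Difference: x̄₁ - x̄₂ = -22.00
SE = √(s₁²/n₁ + s₂²/n₂) = √(17.1²/72 + 17.6²/72) = 2.8920
df = 141.88 → 141 (Welch–Satterthwaite, rounded down)
t* = 1.656

CI: -22.00 ± 1.656 · 2.8920 = -22.00 ± 4.79 = (-26.79, -17.21)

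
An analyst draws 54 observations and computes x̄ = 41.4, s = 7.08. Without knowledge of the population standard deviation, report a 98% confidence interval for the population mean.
(39.09, 43.71)

t-interval (σ unknown):
df = n - 1 = 53
t* = 2.399 for 98% confidence

Margin of error = t* · s/√n = 2.399 · 7.08/√54 = 2.31

CI: (39.09, 43.71)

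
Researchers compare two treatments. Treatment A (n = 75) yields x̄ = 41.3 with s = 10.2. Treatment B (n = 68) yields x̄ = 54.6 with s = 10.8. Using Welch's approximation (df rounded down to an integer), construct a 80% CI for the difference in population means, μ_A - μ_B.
(-15.57, -11.03)

Difference: x̄₁ - x̄₂ = -13.30
SE = √(s₁²/n₁ + s₂²/n₂) = √(10.2²/75 + 10.8²/68) = 1.7614
df = 137.67 → 137 (Welch–Satterthwaite, rounded down)
t* = 1.288

CI: -13.30 ± 1.288 · 1.7614 = -13.30 ± 2.27 = (-15.57, -11.03)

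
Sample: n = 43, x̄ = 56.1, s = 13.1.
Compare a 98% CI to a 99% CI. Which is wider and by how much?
99% CI is wider by 1.12

df = 42
98% CI: t* = 2.418, (51.27, 60.93), width = 2 · t* · s/√n = 9.66
99% CI: t* = 2.698, (50.71, 61.49), width = 2 · t* · s/√n = 10.78

The 99% CI is wider by 10.78 - 9.66 = 1.12.
Higher confidence requires a wider interval.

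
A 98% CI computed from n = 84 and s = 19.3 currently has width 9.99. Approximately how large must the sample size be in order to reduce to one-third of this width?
n ≈ 756

CI width ∝ 1/√n
To reduce width by factor 3, need √n to grow by 3 → need 3² = 9 times as many samples.

Current: n = 84, width = 9.99
New: n = 756, width ≈ 3.27

Width reduced by factor of 9.99/3.27 = 3.06.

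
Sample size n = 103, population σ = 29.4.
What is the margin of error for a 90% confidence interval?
Margin of error = 4.77

Margin of error = z* · σ/√n
= 1.645 · 29.4/√103
= 1.645 · 29.4/10.1489
= 4.77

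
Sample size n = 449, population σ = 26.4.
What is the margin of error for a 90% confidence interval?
Margin of error = 2.05

Margin of error = z* · σ/√n
= 1.645 · 26.4/√449
= 1.645 · 26.4/21.1896
= 2.05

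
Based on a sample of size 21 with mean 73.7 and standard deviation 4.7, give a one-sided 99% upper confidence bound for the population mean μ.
μ ≤ 76.29

Upper bound (one-sided):
t* = 2.528 (one-sided for 99%)
Upper bound = x̄ + t* · s/√n = 73.7 + 2.528 · 4.7/√21 = 76.29

We are 99% confident that μ ≤ 76.29.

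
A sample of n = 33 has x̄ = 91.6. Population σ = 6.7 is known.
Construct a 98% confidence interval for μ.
(88.89, 94.31)

z-interval (σ known):
z* = 2.326 for 98% confidence

Margin of error = z* · σ/√n = 2.326 · 6.7/√33 = 2.71

CI: (91.6 - 2.71, 91.6 + 2.71) = (88.89, 94.31)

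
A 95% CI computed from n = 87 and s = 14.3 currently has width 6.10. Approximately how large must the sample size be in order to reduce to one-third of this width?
n ≈ 783

CI width ∝ 1/√n
To reduce width by factor 3, need √n to grow by 3 → need 3² = 9 times as many samples.

Current: n = 87, width = 6.10
New: n = 783, width ≈ 2.01

Width reduced by factor of 6.10/2.01 = 3.03.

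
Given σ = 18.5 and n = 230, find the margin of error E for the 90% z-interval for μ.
Margin of error = 2.01

Margin of error = z* · σ/√n
= 1.645 · 18.5/√230
= 1.645 · 18.5/15.1658
= 2.01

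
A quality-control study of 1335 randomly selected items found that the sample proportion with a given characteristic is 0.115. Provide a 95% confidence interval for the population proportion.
(0.098, 0.132)

Proportion CI:
SE = √(p̂(1-p̂)/n) = √(0.115 · 0.885 / 1335) = 0.00873

z* = 1.960
Margin = z* · SE = 1.960 · 0.00873 = 0.0171

CI: 0.115 ± 0.0171 = (0.098, 0.132)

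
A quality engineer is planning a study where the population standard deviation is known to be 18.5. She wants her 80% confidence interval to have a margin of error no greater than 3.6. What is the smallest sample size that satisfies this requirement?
n ≥ 44

For margin E ≤ 3.6:
n ≥ (z* · σ / E)²
n ≥ (1.282 · 18.5 / 3.6)²
n ≥ 43.40

Minimum n = 44 (rounding up)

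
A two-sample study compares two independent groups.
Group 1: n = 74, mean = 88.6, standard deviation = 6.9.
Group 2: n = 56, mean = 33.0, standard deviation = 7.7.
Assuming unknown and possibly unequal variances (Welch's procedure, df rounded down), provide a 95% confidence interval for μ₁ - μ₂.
(53.01, 58.19)

Difference: x̄₁ - x̄₂ = 55.60
SE = √(s₁²/n₁ + s₂²/n₂) = √(6.9²/74 + 7.7²/56) = 1.3047
df = 111.21 → 111 (Welch–Satterthwaite, rounded down)
t* = 1.982

CI: 55.60 ± 1.982 · 1.3047 = 55.60 ± 2.59 = (53.01, 58.19)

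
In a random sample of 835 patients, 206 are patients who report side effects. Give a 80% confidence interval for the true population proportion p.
(0.228, 0.266)

Proportion CI:
p̂ = 206/835 = 0.24671
SE = √(p̂(1-p̂)/n) = √(0.24671 · 0.75329 / 835) = 0.01492

z* = 1.282
Margin = z* · SE = 1.282 · 0.01492 = 0.0191

CI: 0.24671 ± 0.0191 = (0.228, 0.266)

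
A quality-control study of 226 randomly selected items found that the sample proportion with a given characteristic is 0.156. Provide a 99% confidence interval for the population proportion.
(0.094, 0.218)

Proportion CI:
SE = √(p̂(1-p̂)/n) = √(0.156 · 0.844 / 226) = 0.02414

z* = 2.576
Margin = z* · SE = 2.576 · 0.02414 = 0.0622

CI: 0.156 ± 0.0622 = (0.094, 0.218)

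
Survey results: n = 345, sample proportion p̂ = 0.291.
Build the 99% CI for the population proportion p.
(0.228, 0.354)

Proportion CI:
SE = √(p̂(1-p̂)/n) = √(0.291 · 0.709 / 345) = 0.02445

z* = 2.576
Margin = z* · SE = 2.576 · 0.02445 = 0.0630

CI: 0.291 ± 0.0630 = (0.228, 0.354)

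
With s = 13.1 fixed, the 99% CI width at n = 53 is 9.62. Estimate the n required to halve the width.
n ≈ 212

CI width ∝ 1/√n
To reduce width by factor 2, need √n to grow by 2 → need 2² = 4 times as many samples.

Current: n = 53, width = 9.62
New: n = 212, width ≈ 4.68

Width reduced by factor of 9.62/4.68 = 2.06.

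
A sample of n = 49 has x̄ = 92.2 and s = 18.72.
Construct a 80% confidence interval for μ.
(88.73, 95.67)

t-interval (σ unknown):
df = n - 1 = 48
t* = 1.299 for 80% confidence

Margin of error = t* · s/√n = 1.299 · 18.72/√49 = 3.47

CI: (88.73, 95.67)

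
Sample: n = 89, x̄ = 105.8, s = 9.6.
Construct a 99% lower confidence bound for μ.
μ ≥ 103.39

Lower bound (one-sided):
t* = 2.369 (one-sided for 99%)
Lower bound = x̄ - t* · s/√n = 105.8 - 2.369 · 9.6/√89 = 103.39

We are 99% confident that μ ≥ 103.39.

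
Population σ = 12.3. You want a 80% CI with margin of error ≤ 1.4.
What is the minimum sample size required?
n ≥ 127

For margin E ≤ 1.4:
n ≥ (z* · σ / E)²
n ≥ (1.282 · 12.3 / 1.4)²
n ≥ 126.86

Minimum n = 127 (rounding up)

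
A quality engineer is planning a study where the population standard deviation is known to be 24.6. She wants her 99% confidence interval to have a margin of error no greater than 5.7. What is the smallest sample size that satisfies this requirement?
n ≥ 124

For margin E ≤ 5.7:
n ≥ (z* · σ / E)²
n ≥ (2.576 · 24.6 / 5.7)²
n ≥ 123.60

Minimum n = 124 (rounding up)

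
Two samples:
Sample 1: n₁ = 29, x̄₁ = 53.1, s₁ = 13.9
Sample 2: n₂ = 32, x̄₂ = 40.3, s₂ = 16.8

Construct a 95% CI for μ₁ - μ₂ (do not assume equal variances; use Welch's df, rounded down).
(4.92, 20.68)

Difference: x̄₁ - x̄₂ = 12.80
SE = √(s₁²/n₁ + s₂²/n₂) = √(13.9²/29 + 16.8²/32) = 3.9348
df = 58.54 → 58 (Welch–Satterthwaite, rounded down)
t* = 2.002

CI: 12.80 ± 2.002 · 3.9348 = 12.80 ± 7.88 = (4.92, 20.68)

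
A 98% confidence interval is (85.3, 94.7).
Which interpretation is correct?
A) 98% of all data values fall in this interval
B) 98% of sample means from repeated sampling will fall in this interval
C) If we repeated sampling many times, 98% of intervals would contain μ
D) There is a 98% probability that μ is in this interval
C

A) Wrong — a CI is about the parameter μ, not individual data values.
B) Wrong — coverage applies to intervals containing μ, not to future x̄ values.
C) Correct — this is the frequentist long-run coverage interpretation.
D) Wrong — μ is fixed; the randomness lives in the interval, not in μ.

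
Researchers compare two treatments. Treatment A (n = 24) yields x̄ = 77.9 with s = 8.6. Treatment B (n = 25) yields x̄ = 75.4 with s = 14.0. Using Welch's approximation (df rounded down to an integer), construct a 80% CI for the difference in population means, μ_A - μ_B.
(-1.81, 6.81)

Difference: x̄₁ - x̄₂ = 2.50
SE = √(s₁²/n₁ + s₂²/n₂) = √(8.6²/24 + 14.0²/25) = 3.3048
df = 40.11 → 40 (Welch–Satterthwaite, rounded down)
t* = 1.303

CI: 2.50 ± 1.303 · 3.3048 = 2.50 ± 4.31 = (-1.81, 6.81)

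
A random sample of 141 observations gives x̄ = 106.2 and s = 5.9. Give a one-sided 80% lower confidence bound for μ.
μ ≥ 105.78

Lower bound (one-sided):
t* = 0.844 (one-sided for 80%)
Lower bound = x̄ - t* · s/√n = 106.2 - 0.844 · 5.9/√141 = 105.78

We are 80% confident that μ ≥ 105.78.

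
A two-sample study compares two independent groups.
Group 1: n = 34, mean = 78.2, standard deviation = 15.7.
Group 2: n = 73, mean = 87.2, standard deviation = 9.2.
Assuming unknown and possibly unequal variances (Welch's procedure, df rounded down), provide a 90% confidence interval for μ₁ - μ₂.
(-13.87, -4.13)

Difference: x̄₁ - x̄₂ = -9.00
SE = √(s₁²/n₁ + s₂²/n₂) = √(15.7²/34 + 9.2²/73) = 2.8999
df = 43.89 → 43 (Welch–Satterthwaite, rounded down)
t* = 1.681

CI: -9.00 ± 1.681 · 2.8999 = -9.00 ± 4.87 = (-13.87, -4.13)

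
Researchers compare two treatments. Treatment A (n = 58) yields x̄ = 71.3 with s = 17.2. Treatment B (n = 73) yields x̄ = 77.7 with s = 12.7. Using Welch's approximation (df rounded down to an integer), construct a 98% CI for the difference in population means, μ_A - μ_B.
(-12.79, -0.01)

Difference: x̄₁ - x̄₂ = -6.40
SE = √(s₁²/n₁ + s₂²/n₂) = √(17.2²/58 + 12.7²/73) = 2.7037
df = 101.93 → 101 (Welch–Satterthwaite, rounded down)
t* = 2.364

CI: -6.40 ± 2.364 · 2.7037 = -6.40 ± 6.39 = (-12.79, -0.01)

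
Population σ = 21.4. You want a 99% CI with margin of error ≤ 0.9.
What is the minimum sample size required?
n ≥ 3752

For margin E ≤ 0.9:
n ≥ (z* · σ / E)²
n ≥ (2.576 · 21.4 / 0.9)²
n ≥ 3751.75

Minimum n = 3752 (rounding up)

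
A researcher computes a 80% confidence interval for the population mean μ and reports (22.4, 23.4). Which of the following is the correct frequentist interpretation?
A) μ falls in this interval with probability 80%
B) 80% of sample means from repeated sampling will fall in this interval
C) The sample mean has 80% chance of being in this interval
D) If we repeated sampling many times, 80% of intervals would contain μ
D

A) Wrong — μ is fixed; the randomness lives in the interval, not in μ.
B) Wrong — coverage applies to intervals containing μ, not to future x̄ values.
C) Wrong — x̄ is observed and sits in the interval by construction.
D) Correct — this is the frequentist long-run coverage interpretation.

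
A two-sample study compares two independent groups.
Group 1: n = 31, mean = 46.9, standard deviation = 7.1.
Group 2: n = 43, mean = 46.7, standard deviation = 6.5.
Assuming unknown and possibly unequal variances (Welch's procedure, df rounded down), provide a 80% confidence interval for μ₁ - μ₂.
(-1.89, 2.29)

Difference: x̄₁ - x̄₂ = 0.20
SE = √(s₁²/n₁ + s₂²/n₂) = √(7.1²/31 + 6.5²/43) = 1.6151
df = 61.24 → 61 (Welch–Satterthwaite, rounded down)
t* = 1.296

CI: 0.20 ± 1.296 · 1.6151 = 0.20 ± 2.09 = (-1.89, 2.29)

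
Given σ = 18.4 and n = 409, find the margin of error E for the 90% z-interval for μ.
Margin of error = 1.50

Margin of error = z* · σ/√n
= 1.645 · 18.4/√409
= 1.645 · 18.4/20.2237
= 1.50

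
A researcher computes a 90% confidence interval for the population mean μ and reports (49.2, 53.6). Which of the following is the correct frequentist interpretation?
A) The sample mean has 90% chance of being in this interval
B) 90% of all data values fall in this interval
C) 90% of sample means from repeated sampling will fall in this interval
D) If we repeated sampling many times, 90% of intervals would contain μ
D

A) Wrong — x̄ is observed and sits in the interval by construction.
B) Wrong — a CI is about the parameter μ, not individual data values.
C) Wrong — coverage applies to intervals containing μ, not to future x̄ values.
D) Correct — this is the frequentist long-run coverage interpretation.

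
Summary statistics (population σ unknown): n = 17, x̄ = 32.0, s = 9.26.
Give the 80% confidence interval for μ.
(29.00, 35.00)

t-interval (σ unknown):
df = n - 1 = 16
t* = 1.337 for 80% confidence

Margin of error = t* · s/√n = 1.337 · 9.26/√17 = 3.00

CI: (29.00, 35.00)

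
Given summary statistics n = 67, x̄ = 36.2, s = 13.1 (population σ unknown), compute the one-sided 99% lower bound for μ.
μ ≥ 32.38

Lower bound (one-sided):
t* = 2.384 (one-sided for 99%)
Lower bound = x̄ - t* · s/√n = 36.2 - 2.384 · 13.1/√67 = 32.38

We are 99% confident that μ ≥ 32.38.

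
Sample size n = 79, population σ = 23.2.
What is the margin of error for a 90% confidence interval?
Margin of error = 4.29

Margin of error = z* · σ/√n
= 1.645 · 23.2/√79
= 1.645 · 23.2/8.8882
= 4.29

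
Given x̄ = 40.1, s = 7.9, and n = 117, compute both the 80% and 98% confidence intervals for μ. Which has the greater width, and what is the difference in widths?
98% CI is wider by 1.57

df = 116
80% CI: t* = 1.289, (39.16, 41.04), width = 2 · t* · s/√n = 1.88
98% CI: t* = 2.359, (38.38, 41.82), width = 2 · t* · s/√n = 3.45

The 98% CI is wider by 3.45 - 1.88 = 1.57.
Higher confidence requires a wider interval.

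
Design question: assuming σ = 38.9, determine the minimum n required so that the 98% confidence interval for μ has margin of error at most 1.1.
n ≥ 6767

For margin E ≤ 1.1:
n ≥ (z* · σ / E)²
n ≥ (2.326 · 38.9 / 1.1)²
n ≥ 6766.02

Minimum n = 6767 (rounding up)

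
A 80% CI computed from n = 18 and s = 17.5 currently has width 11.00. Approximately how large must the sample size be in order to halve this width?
n ≈ 72

CI width ∝ 1/√n
To reduce width by factor 2, need √n to grow by 2 → need 2² = 4 times as many samples.

Current: n = 18, width = 11.00
New: n = 72, width ≈ 5.34

Width reduced by factor of 11.00/5.34 = 2.06.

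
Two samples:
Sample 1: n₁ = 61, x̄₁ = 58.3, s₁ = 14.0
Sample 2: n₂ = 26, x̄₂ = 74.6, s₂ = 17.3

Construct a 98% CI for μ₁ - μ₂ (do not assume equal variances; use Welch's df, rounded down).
(-25.61, -6.99)

Difference: x̄₁ - x̄₂ = -16.30
SE = √(s₁²/n₁ + s₂²/n₂) = √(14.0²/61 + 17.3²/26) = 3.8372
df = 39.62 → 39 (Welch–Satterthwaite, rounded down)
t* = 2.426

CI: -16.30 ± 2.426 · 3.8372 = -16.30 ± 9.31 = (-25.61, -6.99)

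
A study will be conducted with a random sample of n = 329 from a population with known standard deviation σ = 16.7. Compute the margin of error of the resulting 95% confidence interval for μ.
Margin of error = 1.80

Margin of error = z* · σ/√n
= 1.960 · 16.7/√329
= 1.960 · 16.7/18.1384
= 1.80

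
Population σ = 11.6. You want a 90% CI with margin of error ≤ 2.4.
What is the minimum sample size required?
n ≥ 64

For margin E ≤ 2.4:
n ≥ (z* · σ / E)²
n ≥ (1.645 · 11.6 / 2.4)²
n ≥ 63.22

Minimum n = 64 (rounding up)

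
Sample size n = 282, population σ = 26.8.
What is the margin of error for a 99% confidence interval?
Margin of error = 4.11

Margin of error = z* · σ/√n
= 2.576 · 26.8/√282
= 2.576 · 26.8/16.7929
= 4.11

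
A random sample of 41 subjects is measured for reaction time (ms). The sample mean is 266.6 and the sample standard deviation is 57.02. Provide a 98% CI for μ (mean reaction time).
(245.02, 288.18)

t-interval (σ unknown):
df = n - 1 = 40
t* = 2.423 for 98% confidence

Margin of error = t* · s/√n = 2.423 · 57.02/√41 = 21.58

CI: (245.02, 288.18)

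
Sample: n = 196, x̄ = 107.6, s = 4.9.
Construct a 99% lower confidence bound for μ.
μ ≥ 106.78

Lower bound (one-sided):
t* = 2.346 (one-sided for 99%)
Lower bound = x̄ - t* · s/√n = 107.6 - 2.346 · 4.9/√196 = 106.78

We are 99% confident that μ ≥ 106.78.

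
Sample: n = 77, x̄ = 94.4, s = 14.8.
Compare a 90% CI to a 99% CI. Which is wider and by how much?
99% CI is wider by 3.29

df = 76
90% CI: t* = 1.665, (91.59, 97.21), width = 2 · t* · s/√n = 5.62
99% CI: t* = 2.642, (89.94, 98.86), width = 2 · t* · s/√n = 8.91

The 99% CI is wider by 8.91 - 5.62 = 3.29.
Higher confidence requires a wider interval.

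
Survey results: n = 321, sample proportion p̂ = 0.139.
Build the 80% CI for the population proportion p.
(0.114, 0.164)

Proportion CI:
SE = √(p̂(1-p̂)/n) = √(0.139 · 0.861 / 321) = 0.01931

z* = 1.282
Margin = z* · SE = 1.282 · 0.01931 = 0.0248

CI: 0.139 ± 0.0248 = (0.114, 0.164)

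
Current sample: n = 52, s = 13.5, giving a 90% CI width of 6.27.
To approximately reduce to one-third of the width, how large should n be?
n ≈ 468

CI width ∝ 1/√n
To reduce width by factor 3, need √n to grow by 3 → need 3² = 9 times as many samples.

Current: n = 52, width = 6.27
New: n = 468, width ≈ 2.06

Width reduced by factor of 6.27/2.06 = 3.04.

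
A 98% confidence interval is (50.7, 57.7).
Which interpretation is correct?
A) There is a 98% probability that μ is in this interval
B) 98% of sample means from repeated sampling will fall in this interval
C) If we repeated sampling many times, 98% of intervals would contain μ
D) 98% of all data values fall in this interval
C

A) Wrong — μ is fixed; the randomness lives in the interval, not in μ.
B) Wrong — coverage applies to intervals containing μ, not to future x̄ values.
C) Correct — this is the frequentist long-run coverage interpretation.
D) Wrong — a CI is about the parameter μ, not individual data values.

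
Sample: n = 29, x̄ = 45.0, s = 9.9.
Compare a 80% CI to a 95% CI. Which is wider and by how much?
95% CI is wider by 2.70

df = 28
80% CI: t* = 1.313, (42.59, 47.41), width = 2 · t* · s/√n = 4.83
95% CI: t* = 2.048, (41.23, 48.77), width = 2 · t* · s/√n = 7.53

The 95% CI is wider by 7.53 - 4.83 = 2.70.
Higher confidence requires a wider interval.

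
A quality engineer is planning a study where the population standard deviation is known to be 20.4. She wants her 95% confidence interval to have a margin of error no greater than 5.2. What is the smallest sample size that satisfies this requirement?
n ≥ 60

For margin E ≤ 5.2:
n ≥ (z* · σ / E)²
n ≥ (1.960 · 20.4 / 5.2)²
n ≥ 59.12

Minimum n = 60 (rounding up)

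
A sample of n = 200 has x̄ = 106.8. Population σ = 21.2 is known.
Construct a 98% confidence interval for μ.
(103.31, 110.29)

z-interval (σ known):
z* = 2.326 for 98% confidence

Margin of error = z* · σ/√n = 2.326 · 21.2/√200 = 3.49

CI: (106.8 - 3.49, 106.8 + 3.49) = (103.31, 110.29)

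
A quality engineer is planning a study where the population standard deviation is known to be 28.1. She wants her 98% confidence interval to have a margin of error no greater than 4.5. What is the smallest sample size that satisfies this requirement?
n ≥ 211

For margin E ≤ 4.5:
n ≥ (z* · σ / E)²
n ≥ (2.326 · 28.1 / 4.5)²
n ≥ 210.96

Minimum n = 211 (rounding up)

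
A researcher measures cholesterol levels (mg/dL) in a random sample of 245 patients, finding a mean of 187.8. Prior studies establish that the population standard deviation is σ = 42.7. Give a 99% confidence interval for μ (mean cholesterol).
(180.77, 194.83)

z-interval (σ known):
z* = 2.576 for 99% confidence

Margin of error = z* · σ/√n = 2.576 · 42.7/√245 = 7.03

CI: (187.8 - 7.03, 187.8 + 7.03) = (180.77, 194.83)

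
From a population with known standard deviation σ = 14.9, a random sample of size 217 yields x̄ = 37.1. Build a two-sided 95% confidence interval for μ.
(35.12, 39.08)

z-interval (σ known):
z* = 1.960 for 95% confidence

Margin of error = z* · σ/√n = 1.960 · 14.9/√217 = 1.98

CI: (37.1 - 1.98, 37.1 + 1.98) = (35.12, 39.08)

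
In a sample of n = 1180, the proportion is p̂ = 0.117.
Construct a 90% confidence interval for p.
(0.102, 0.132)

Proportion CI:
SE = √(p̂(1-p̂)/n) = √(0.117 · 0.883 / 1180) = 0.00936

z* = 1.645
Margin = z* · SE = 1.645 · 0.00936 = 0.0154

CI: 0.117 ± 0.0154 = (0.102, 0.132)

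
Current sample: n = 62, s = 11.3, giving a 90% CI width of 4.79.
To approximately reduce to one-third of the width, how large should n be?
n ≈ 558

CI width ∝ 1/√n
To reduce width by factor 3, need √n to grow by 3 → need 3² = 9 times as many samples.

Current: n = 62, width = 4.79
New: n = 558, width ≈ 1.58

Width reduced by factor of 4.79/1.58 = 3.03.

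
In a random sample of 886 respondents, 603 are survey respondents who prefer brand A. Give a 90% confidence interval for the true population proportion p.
(0.655, 0.706)

Proportion CI:
p̂ = 603/886 = 0.68059
SE = √(p̂(1-p̂)/n) = √(0.68059 · 0.31941 / 886) = 0.01566

z* = 1.645
Margin = z* · SE = 1.645 · 0.01566 = 0.0258

CI: 0.68059 ± 0.0258 = (0.655, 0.706)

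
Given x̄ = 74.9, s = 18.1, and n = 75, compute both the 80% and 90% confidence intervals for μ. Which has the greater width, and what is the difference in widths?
90% CI is wider by 1.56

df = 74
80% CI: t* = 1.293, (72.20, 77.60), width = 2 · t* · s/√n = 5.40
90% CI: t* = 1.666, (71.42, 78.38), width = 2 · t* · s/√n = 6.96

The 90% CI is wider by 6.96 - 5.40 = 1.56.
Higher confidence requires a wider interval.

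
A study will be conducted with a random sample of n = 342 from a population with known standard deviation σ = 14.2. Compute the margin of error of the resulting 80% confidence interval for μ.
Margin of error = 0.98

Margin of error = z* · σ/√n
= 1.282 · 14.2/√342
= 1.282 · 14.2/18.4932
= 0.98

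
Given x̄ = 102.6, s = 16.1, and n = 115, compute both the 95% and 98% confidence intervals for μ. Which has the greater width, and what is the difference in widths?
98% CI is wider by 1.14

df = 114
95% CI: t* = 1.981, (99.63, 105.57), width = 2 · t* · s/√n = 5.95
98% CI: t* = 2.360, (99.06, 106.14), width = 2 · t* · s/√n = 7.09

The 98% CI is wider by 7.09 - 5.95 = 1.14.
Higher confidence requires a wider interval.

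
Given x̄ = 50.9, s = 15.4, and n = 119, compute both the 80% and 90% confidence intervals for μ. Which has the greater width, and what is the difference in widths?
90% CI is wider by 1.04

df = 118
80% CI: t* = 1.289, (49.08, 52.72), width = 2 · t* · s/√n = 3.64
90% CI: t* = 1.658, (48.56, 53.24), width = 2 · t* · s/√n = 4.68

The 90% CI is wider by 4.68 - 3.64 = 1.04.
Higher confidence requires a wider interval.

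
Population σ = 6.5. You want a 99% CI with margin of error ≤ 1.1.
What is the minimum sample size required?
n ≥ 232

For margin E ≤ 1.1:
n ≥ (z* · σ / E)²
n ≥ (2.576 · 6.5 / 1.1)²
n ≥ 231.70

Minimum n = 232 (rounding up)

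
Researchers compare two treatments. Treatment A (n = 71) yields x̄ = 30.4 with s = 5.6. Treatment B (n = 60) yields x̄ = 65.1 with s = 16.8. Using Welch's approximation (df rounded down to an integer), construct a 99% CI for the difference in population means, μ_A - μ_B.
(-40.71, -28.69)

Difference: x̄₁ - x̄₂ = -34.70
SE = √(s₁²/n₁ + s₂²/n₂) = √(5.6²/71 + 16.8²/60) = 2.2684
df = 70.08 → 70 (Welch–Satterthwaite, rounded down)
t* = 2.648

CI: -34.70 ± 2.648 · 2.2684 = -34.70 ± 6.01 = (-40.71, -28.69)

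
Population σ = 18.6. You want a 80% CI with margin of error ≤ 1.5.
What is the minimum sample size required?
n ≥ 253

For margin E ≤ 1.5:
n ≥ (z* · σ / E)²
n ≥ (1.282 · 18.6 / 1.5)²
n ≥ 252.71

Minimum n = 253 (rounding up)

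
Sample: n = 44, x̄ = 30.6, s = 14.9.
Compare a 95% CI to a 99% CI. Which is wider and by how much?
99% CI is wider by 3.05

df = 43
95% CI: t* = 2.017, (26.07, 35.13), width = 2 · t* · s/√n = 9.06
99% CI: t* = 2.695, (24.55, 36.65), width = 2 · t* · s/√n = 12.11

The 99% CI is wider by 12.11 - 9.06 = 3.05.
Higher confidence requires a wider interval.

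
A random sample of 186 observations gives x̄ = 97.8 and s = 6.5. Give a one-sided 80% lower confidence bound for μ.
μ ≥ 97.40

Lower bound (one-sided):
t* = 0.844 (one-sided for 80%)
Lower bound = x̄ - t* · s/√n = 97.8 - 0.844 · 6.5/√186 = 97.40

We are 80% confident that μ ≥ 97.40.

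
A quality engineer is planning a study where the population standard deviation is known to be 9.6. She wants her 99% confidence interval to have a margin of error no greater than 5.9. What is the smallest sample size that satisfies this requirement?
n ≥ 18

For margin E ≤ 5.9:
n ≥ (z* · σ / E)²
n ≥ (2.576 · 9.6 / 5.9)²
n ≥ 17.57

Minimum n = 18 (rounding up)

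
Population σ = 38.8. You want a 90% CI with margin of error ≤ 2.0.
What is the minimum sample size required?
n ≥ 1019

For margin E ≤ 2.0:
n ≥ (z* · σ / E)²
n ≥ (1.645 · 38.8 / 2.0)²
n ≥ 1018.44

Minimum n = 1019 (rounding up)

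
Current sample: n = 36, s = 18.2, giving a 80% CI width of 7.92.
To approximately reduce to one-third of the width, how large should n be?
n ≈ 324

CI width ∝ 1/√n
To reduce width by factor 3, need √n to grow by 3 → need 3² = 9 times as many samples.

Current: n = 36, width = 7.92
New: n = 324, width ≈ 2.60

Width reduced by factor of 7.92/2.60 = 3.05.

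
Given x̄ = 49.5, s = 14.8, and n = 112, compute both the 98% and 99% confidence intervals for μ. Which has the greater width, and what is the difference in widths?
99% CI is wider by 0.73

df = 111
98% CI: t* = 2.360, (46.20, 52.80), width = 2 · t* · s/√n = 6.60
99% CI: t* = 2.621, (45.83, 53.17), width = 2 · t* · s/√n = 7.33

The 99% CI is wider by 7.33 - 6.60 = 0.73.
Higher confidence requires a wider interval.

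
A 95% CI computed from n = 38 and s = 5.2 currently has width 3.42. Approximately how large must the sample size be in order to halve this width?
n ≈ 152

CI width ∝ 1/√n
To reduce width by factor 2, need √n to grow by 2 → need 2² = 4 times as many samples.

Current: n = 38, width = 3.42
New: n = 152, width ≈ 1.67

Width reduced by factor of 3.42/1.67 = 2.05.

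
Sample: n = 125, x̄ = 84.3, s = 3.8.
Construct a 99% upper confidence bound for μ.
μ ≤ 85.10

Upper bound (one-sided):
t* = 2.357 (one-sided for 99%)
Upper bound = x̄ + t* · s/√n = 84.3 + 2.357 · 3.8/√125 = 85.10

We are 99% confident that μ ≤ 85.10.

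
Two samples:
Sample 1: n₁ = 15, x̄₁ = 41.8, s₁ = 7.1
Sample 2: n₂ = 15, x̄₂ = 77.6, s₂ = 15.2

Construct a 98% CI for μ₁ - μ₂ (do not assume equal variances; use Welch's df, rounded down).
(-46.80, -24.80)

Difference: x̄₁ - x̄₂ = -35.80
SE = √(s₁²/n₁ + s₂²/n₂) = √(7.1²/15 + 15.2²/15) = 4.3317
df = 19.83 → 19 (Welch–Satterthwaite, rounded down)
t* = 2.539

CI: -35.80 ± 2.539 · 4.3317 = -35.80 ± 11.00 = (-46.80, -24.80)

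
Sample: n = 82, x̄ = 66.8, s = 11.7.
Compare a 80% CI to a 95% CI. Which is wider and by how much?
95% CI is wider by 1.80

df = 81
80% CI: t* = 1.292, (65.13, 68.47), width = 2 · t* · s/√n = 3.34
95% CI: t* = 1.990, (64.23, 69.37), width = 2 · t* · s/√n = 5.14

The 95% CI is wider by 5.14 - 3.34 = 1.80.
Higher confidence requires a wider interval.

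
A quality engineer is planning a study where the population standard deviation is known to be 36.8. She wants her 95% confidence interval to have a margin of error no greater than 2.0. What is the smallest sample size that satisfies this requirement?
n ≥ 1301

For margin E ≤ 2.0:
n ≥ (z* · σ / E)²
n ≥ (1.960 · 36.8 / 2.0)²
n ≥ 1300.61

Minimum n = 1301 (rounding up)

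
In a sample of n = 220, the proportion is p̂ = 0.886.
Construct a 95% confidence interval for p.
(0.844, 0.928)

Proportion CI:
SE = √(p̂(1-p̂)/n) = √(0.886 · 0.114 / 220) = 0.02143

z* = 1.960
Margin = z* · SE = 1.960 · 0.02143 = 0.0420

CI: 0.886 ± 0.0420 = (0.844, 0.928)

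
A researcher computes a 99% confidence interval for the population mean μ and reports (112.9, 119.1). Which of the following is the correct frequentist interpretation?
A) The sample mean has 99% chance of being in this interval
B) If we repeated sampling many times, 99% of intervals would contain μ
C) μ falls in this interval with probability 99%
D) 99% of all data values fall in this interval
B

A) Wrong — x̄ is observed and sits in the interval by construction.
B) Correct — this is the frequentist long-run coverage interpretation.
C) Wrong — μ is fixed; the randomness lives in the interval, not in μ.
D) Wrong — a CI is about the parameter μ, not individual data values.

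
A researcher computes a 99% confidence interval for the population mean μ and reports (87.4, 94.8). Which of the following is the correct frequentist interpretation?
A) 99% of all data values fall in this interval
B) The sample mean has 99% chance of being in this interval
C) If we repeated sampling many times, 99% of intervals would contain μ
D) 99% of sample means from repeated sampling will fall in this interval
C

A) Wrong — a CI is about the parameter μ, not individual data values.
B) Wrong — x̄ is observed and sits in the interval by construction.
C) Correct — this is the frequentist long-run coverage interpretation.
D) Wrong — coverage applies to intervals containing μ, not to future x̄ values.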